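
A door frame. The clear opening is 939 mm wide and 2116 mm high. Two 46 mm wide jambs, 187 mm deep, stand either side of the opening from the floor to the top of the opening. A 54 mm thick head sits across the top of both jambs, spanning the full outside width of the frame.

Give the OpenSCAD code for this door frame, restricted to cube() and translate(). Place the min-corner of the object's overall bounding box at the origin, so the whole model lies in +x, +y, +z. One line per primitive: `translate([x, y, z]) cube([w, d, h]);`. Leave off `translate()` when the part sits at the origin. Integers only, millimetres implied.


cube([46, 187, 2116]);
translate([985, 0, 0]) cube([46, 187, 2116]);
translate([0, 0, 2116]) cube([1031, 187, 54]);


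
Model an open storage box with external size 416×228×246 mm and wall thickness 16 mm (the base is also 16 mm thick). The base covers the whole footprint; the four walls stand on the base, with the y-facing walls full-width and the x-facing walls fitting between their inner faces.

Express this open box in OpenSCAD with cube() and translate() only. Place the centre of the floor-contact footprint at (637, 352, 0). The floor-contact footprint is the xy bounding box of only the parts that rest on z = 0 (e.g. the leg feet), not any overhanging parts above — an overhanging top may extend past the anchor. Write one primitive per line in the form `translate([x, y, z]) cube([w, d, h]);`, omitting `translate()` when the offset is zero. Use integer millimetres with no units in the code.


translate([429, 238, 0]) cube([416, 228, 16]);
translate([429, 238, 16]) cube([416, 16, 230]);
translate([429, 450, 16]) cube([416, 16, 230]);
translate([429, 254, 16]) cube([16, 196, 230]);
translate([829, 254, 16]) cube([16, 196, 230]);


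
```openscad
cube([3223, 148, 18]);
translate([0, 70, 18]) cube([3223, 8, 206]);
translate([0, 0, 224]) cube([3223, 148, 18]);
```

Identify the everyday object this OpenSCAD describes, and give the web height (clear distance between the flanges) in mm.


An I-beam. The web height is 206 mm.

Two wide flanges with a thin centred web — an I-beam. Overall 242 mm minus two 18 mm flanges gives a web of 242 − 2·18 = 206 mm.


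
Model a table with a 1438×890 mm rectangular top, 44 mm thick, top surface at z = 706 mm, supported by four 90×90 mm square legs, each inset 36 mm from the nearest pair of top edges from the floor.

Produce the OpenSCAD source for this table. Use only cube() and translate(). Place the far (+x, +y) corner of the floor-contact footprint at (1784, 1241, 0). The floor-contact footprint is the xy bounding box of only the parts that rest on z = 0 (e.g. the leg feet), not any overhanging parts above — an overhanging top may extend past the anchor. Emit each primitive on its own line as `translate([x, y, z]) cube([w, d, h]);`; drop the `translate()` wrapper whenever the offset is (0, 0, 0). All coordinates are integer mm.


translate([382, 387, 662]) cube([1438, 890, 44]);
translate([418, 423, 0]) cube([90, 90, 662]);
translate([1694, 423, 0]) cube([90, 90, 662]);
translate([418, 1151, 0]) cube([90, 90, 662]);
translate([1694, 1151, 0]) cube([90, 90, 662]);


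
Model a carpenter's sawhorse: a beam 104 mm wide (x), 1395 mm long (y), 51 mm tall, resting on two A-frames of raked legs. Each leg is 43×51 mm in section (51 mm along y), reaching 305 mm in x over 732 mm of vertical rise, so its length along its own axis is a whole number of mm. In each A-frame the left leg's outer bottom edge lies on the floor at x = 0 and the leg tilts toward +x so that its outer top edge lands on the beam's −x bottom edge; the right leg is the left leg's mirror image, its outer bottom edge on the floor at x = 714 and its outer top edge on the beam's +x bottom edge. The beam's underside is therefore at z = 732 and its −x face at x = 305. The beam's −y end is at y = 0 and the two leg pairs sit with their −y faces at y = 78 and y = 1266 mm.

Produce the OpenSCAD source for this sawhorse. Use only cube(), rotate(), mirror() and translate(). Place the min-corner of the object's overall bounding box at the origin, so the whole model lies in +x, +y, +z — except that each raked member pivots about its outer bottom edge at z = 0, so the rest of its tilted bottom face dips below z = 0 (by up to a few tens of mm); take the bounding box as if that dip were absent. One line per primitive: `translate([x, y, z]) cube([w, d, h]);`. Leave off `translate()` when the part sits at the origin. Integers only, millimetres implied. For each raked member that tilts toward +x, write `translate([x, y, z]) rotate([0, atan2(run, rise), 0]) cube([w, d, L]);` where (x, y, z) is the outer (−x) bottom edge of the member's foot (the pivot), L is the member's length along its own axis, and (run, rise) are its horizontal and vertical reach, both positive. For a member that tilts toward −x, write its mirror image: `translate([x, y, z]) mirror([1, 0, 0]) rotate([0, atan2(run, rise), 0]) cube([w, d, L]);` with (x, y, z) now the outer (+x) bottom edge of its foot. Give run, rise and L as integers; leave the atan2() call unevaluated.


translate([305, 0, 732]) cube([104, 1395, 51]);
translate([0, 78, 0]) rotate([0, atan2(305, 732), 0]) cube([43, 51, 793]);
translate([714, 78, 0]) mirror([1, 0, 0]) rotate([0, atan2(305, 732), 0]) cube([43, 51, 793]);
translate([0, 1266, 0]) rotate([0, atan2(305, 732), 0]) cube([43, 51, 793]);
translate([714, 1266, 0]) mirror([1, 0, 0]) rotate([0, atan2(305, 732), 0]) cube([43, 51, 793]);


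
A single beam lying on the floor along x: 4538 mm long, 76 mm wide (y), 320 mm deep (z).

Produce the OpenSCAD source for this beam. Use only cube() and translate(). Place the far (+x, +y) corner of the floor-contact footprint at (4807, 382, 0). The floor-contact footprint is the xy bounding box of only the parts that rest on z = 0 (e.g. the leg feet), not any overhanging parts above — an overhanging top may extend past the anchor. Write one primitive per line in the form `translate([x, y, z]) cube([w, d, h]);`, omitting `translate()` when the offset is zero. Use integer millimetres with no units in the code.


translate([269, 306, 0]) cube([4538, 76, 320]);


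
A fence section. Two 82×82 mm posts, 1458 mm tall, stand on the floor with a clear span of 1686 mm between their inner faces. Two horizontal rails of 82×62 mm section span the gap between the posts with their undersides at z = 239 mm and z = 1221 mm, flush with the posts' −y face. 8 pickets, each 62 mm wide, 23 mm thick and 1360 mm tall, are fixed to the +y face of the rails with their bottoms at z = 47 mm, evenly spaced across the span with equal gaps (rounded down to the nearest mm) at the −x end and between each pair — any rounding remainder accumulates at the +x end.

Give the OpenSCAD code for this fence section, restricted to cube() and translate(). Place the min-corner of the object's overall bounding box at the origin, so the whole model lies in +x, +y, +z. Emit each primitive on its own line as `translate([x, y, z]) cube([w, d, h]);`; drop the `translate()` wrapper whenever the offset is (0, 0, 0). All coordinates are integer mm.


cube([82, 82, 1458]);
translate([1768, 0, 0]) cube([82, 82, 1458]);
translate([82, 0, 239]) cube([1686, 82, 62]);
translate([82, 0, 1221]) cube([1686, 82, 62]);
translate([214, 82, 47]) cube([62, 23, 1360]);
translate([408, 82, 47]) cube([62, 23, 1360]);
translate([602, 82, 47]) cube([62, 23, 1360]);
translate([796, 82, 47]) cube([62, 23, 1360]);
translate([990, 82, 47]) cube([62, 23, 1360]);
translate([1184, 82, 47]) cube([62, 23, 1360]);
translate([1378, 82, 47]) cube([62, 23, 1360]);
translate([1572, 82, 47]) cube([62, 23, 1360]);


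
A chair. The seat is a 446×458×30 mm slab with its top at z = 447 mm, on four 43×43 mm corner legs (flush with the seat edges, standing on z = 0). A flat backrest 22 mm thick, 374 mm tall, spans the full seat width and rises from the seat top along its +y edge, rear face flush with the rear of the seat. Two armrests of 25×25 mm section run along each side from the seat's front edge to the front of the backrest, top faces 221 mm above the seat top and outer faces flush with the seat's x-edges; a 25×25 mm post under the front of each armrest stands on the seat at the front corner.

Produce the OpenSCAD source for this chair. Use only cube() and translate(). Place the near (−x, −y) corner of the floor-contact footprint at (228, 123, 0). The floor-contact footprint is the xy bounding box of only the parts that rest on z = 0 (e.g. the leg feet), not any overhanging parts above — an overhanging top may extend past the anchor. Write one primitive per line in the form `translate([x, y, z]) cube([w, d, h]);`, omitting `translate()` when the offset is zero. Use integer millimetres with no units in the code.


translate([228, 123, 417]) cube([446, 458, 30]);
translate([228, 123, 0]) cube([43, 43, 417]);
translate([631, 123, 0]) cube([43, 43, 417]);
translate([228, 538, 0]) cube([43, 43, 417]);
translate([631, 538, 0]) cube([43, 43, 417]);
translate([228, 559, 447]) cube([446, 22, 374]);
translate([228, 123, 643]) cube([25, 436, 25]);
translate([649, 123, 643]) cube([25, 436, 25]);
translate([228, 123, 447]) cube([25, 25, 196]);
translate([649, 123, 447]) cube([25, 25, 196]);


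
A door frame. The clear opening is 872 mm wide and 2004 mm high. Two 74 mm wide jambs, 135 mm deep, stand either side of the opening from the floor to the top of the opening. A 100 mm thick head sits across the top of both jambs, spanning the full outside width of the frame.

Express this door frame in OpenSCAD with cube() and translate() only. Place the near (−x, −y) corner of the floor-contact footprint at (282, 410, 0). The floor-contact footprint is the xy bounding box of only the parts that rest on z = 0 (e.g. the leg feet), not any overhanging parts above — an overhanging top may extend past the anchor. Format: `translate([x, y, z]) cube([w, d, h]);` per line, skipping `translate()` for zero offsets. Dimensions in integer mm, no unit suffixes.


translate([282, 410, 0]) cube([74, 135, 2004]);
translate([1228, 410, 0]) cube([74, 135, 2004]);
translate([282, 410, 2004]) cube([1020, 135, 100]);


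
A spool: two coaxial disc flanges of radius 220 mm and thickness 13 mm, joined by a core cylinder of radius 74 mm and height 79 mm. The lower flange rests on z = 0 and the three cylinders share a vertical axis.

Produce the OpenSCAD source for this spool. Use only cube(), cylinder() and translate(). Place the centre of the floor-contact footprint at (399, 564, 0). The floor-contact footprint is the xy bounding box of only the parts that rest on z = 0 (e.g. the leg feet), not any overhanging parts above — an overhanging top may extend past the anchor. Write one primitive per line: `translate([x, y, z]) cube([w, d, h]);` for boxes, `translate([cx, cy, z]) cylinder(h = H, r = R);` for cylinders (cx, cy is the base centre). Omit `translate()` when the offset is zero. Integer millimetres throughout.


translate([399, 564, 0]) cylinder(h = 13, r = 220);
translate([399, 564, 13]) cylinder(h = 79, r = 74);
translate([399, 564, 92]) cylinder(h = 13, r = 220);


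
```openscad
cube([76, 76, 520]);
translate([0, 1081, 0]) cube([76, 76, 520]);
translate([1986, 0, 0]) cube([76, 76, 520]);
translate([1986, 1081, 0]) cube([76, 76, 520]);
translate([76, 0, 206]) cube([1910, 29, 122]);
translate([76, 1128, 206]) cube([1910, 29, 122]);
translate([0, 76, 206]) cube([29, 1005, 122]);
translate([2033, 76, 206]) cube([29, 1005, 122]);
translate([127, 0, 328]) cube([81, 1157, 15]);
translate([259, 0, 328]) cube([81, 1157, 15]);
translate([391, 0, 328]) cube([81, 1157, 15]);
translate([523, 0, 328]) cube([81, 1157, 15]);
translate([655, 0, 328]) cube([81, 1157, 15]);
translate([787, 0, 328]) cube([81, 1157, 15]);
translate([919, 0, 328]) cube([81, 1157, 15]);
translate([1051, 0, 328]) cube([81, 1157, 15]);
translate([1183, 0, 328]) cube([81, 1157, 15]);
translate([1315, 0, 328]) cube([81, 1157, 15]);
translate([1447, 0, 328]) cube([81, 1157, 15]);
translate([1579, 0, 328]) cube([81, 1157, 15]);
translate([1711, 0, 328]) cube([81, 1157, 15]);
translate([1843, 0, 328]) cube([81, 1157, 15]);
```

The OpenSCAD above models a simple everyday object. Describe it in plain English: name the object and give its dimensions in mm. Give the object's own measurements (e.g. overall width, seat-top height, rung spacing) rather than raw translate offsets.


A bed frame 2062 mm long (x) by 1157 mm wide (y). Four 76×76 mm corner posts, 520 mm tall, at the corners of the footprint. Four rails of 29 mm thickness and 122 mm height run between adjacent posts with their undersides at z = 206 mm, their outer faces flush with the outside of the frame (the two x-running rails run between the posts' inner faces; the two y-running rails run between the posts' inner faces). 14 slats, each 81 mm wide (x) and 15 mm thick, lie across the top of the two x-running rails, running the full 1157 mm width of the frame in y; along x they sit between the end posts with a 51 mm gap after the −x posts and between neighbouring slats, leaving 62 mm before the +x posts.


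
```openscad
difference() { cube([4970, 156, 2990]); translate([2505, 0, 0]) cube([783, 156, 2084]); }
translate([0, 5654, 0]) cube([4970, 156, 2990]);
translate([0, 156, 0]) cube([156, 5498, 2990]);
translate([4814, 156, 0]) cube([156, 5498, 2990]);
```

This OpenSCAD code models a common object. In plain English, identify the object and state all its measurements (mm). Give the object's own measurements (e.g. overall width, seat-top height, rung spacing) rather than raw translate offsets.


A single room: four walls, each 2990 mm tall and 156 mm thick, enclosing an outside footprint 4970×5810 mm (x × y), no floor or roof. The front and back walls (−y and +y sides) run the full x-width; the side walls fit between their inner faces. A door opening 783 mm wide and 2084 mm tall is cut through the front wall from the floor up, its −x edge 2505 mm from the wall's −x end.


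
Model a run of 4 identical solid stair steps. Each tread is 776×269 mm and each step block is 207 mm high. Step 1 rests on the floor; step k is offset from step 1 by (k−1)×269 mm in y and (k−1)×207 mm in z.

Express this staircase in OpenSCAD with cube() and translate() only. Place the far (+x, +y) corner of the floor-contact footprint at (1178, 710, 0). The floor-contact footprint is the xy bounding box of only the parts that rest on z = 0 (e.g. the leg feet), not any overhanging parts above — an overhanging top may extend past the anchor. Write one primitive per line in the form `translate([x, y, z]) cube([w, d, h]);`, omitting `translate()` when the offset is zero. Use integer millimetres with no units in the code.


translate([402, 441, 0]) cube([776, 269, 207]);
translate([402, 710, 207]) cube([776, 269, 207]);
translate([402, 979, 414]) cube([776, 269, 207]);
translate([402, 1248, 621]) cube([776, 269, 207]);


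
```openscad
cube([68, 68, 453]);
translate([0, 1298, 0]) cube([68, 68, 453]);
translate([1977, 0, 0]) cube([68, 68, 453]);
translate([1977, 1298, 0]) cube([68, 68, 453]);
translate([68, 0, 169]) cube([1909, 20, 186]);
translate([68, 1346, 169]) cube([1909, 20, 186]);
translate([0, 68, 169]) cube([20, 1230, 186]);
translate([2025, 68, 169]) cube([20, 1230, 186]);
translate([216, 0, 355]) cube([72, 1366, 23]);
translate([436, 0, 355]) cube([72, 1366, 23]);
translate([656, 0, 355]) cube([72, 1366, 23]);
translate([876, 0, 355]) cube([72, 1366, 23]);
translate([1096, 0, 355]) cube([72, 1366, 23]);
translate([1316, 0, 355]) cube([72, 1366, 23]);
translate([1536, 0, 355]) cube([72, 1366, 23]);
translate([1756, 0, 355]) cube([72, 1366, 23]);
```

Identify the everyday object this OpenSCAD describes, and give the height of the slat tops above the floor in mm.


A bed frame. The slat-top height is 378 mm.

Four posts, four rails, and a row of slats — a bed frame. Slats sit on the rails at z = 169 + 186 = 355; with slat thickness 23, the top is 378 mm.


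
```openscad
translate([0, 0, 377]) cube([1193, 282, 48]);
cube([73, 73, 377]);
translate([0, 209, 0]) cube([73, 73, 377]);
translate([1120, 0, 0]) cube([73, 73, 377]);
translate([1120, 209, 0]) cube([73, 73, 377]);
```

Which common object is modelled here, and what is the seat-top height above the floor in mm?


A bench. The seat-top height is 425 mm.

A long slab on four corner posts — a bench. The slab sits at z = 377 with thickness 48, so the top is 377 + 48 = 425 mm.


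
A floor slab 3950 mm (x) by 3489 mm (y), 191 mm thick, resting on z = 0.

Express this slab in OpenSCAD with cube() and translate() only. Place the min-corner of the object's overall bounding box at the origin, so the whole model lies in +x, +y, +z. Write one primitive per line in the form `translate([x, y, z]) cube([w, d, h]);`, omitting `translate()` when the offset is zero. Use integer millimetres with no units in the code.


cube([3950, 3489, 191]);


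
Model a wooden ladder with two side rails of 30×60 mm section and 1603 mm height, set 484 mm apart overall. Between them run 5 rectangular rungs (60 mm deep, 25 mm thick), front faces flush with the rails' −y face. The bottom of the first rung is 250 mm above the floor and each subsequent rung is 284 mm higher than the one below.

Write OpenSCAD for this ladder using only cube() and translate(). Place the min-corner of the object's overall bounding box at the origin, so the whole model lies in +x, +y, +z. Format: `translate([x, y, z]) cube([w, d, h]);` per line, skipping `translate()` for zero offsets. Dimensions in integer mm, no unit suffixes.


// rung span = 484 - 2*30 = 424
// rung[k] z = 250 + k*284
cube([30, 60, 1603]);
translate([454, 0, 0]) cube([30, 60, 1603]);
translate([30, 0, 250]) cube([424, 60, 25]);
translate([30, 0, 534]) cube([424, 60, 25]);
translate([30, 0, 818]) cube([424, 60, 25]);
translate([30, 0, 1102]) cube([424, 60, 25]);
translate([30, 0, 1386]) cube([424, 60, 25]);


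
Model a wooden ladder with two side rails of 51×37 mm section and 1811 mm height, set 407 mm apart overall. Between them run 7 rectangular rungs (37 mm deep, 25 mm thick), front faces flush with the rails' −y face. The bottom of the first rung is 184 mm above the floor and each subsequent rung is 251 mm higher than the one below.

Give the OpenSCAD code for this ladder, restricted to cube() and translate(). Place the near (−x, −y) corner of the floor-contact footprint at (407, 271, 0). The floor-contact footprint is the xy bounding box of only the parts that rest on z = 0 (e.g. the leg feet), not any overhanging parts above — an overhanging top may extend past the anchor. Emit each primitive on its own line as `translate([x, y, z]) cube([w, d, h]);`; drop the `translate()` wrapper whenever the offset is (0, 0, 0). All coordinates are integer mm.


translate([407, 271, 0]) cube([51, 37, 1811]);
translate([763, 271, 0]) cube([51, 37, 1811]);
translate([458, 271, 184]) cube([305, 37, 25]);
translate([458, 271, 435]) cube([305, 37, 25]);
translate([458, 271, 686]) cube([305, 37, 25]);
translate([458, 271, 937]) cube([305, 37, 25]);
translate([458, 271, 1188]) cube([305, 37, 25]);
translate([458, 271, 1439]) cube([305, 37, 25]);
translate([458, 271, 1690]) cube([305, 37, 25]);


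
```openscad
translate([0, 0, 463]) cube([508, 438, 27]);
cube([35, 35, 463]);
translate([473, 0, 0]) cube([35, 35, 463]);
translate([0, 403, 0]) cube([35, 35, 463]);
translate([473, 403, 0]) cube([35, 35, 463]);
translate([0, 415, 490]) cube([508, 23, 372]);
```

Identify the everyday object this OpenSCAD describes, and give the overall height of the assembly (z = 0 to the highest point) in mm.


A chair. The overall height is 862 mm.

A slab on four corner posts with a tall panel at the back — a chair. The seat slab sits at z = 463 with thickness 27, and the 372 mm backrest starts at the seat top, so the overall height is 463 + 27 + 372 = 862 mm.


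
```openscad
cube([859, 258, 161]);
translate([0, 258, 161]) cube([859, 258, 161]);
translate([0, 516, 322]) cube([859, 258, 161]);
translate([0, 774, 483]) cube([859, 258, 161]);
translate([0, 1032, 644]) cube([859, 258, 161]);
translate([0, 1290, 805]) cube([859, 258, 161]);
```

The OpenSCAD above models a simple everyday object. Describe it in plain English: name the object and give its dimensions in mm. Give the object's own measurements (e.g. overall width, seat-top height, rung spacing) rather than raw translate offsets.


A straight staircase of 6 solid steps. Each step is 859 mm wide (x), 258 mm deep (y, the going) and 161 mm tall (the rise). The first step rests on the floor; each subsequent step sits one going further in +y and one rise higher in +z, directly behind and above the previous step with no overlap.


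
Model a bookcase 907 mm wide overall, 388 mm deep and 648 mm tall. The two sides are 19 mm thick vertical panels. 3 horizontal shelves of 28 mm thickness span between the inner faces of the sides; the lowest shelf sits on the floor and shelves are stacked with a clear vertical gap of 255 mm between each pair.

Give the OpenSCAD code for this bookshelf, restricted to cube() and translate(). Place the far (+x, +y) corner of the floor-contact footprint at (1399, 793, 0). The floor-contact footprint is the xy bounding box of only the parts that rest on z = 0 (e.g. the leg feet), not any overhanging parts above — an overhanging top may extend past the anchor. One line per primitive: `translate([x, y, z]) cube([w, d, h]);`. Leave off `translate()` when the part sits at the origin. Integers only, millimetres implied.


translate([492, 405, 0]) cube([19, 388, 648]);
translate([1380, 405, 0]) cube([19, 388, 648]);
translate([511, 405, 0]) cube([869, 388, 28]);
translate([511, 405, 283]) cube([869, 388, 28]);
translate([511, 405, 566]) cube([869, 388, 28]);


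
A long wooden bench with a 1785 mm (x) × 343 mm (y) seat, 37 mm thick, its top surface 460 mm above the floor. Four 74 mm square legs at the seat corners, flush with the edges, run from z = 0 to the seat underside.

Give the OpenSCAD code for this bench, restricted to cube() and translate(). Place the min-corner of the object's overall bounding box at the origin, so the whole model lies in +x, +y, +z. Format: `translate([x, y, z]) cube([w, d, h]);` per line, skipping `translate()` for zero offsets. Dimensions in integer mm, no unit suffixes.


translate([0, 0, 423]) cube([1785, 343, 37]);
cube([74, 74, 423]);
translate([0, 269, 0]) cube([74, 74, 423]);
translate([1711, 0, 0]) cube([74, 74, 423]);
translate([1711, 269, 0]) cube([74, 74, 423]);


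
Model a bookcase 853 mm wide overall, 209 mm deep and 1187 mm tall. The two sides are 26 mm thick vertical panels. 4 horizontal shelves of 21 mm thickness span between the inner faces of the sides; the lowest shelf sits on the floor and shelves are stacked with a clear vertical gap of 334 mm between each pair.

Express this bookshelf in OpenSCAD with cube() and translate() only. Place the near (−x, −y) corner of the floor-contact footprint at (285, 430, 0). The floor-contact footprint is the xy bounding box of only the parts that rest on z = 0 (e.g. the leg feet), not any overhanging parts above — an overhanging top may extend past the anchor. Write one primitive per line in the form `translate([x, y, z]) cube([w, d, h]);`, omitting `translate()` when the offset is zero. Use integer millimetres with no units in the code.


translate([285, 430, 0]) cube([26, 209, 1187]);
translate([1112, 430, 0]) cube([26, 209, 1187]);
translate([311, 430, 0]) cube([801, 209, 21]);
translate([311, 430, 355]) cube([801, 209, 21]);
translate([311, 430, 710]) cube([801, 209, 21]);
translate([311, 430, 1065]) cube([801, 209, 21]);


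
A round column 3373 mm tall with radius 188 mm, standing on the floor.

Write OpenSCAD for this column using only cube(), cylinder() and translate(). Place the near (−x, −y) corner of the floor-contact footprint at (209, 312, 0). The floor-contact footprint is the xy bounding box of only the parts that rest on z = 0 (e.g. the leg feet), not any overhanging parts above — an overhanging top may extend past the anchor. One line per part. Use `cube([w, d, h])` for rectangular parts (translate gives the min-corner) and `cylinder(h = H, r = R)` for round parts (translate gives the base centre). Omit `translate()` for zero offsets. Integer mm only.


translate([397, 500, 0]) cylinder(h = 3373, r = 188);


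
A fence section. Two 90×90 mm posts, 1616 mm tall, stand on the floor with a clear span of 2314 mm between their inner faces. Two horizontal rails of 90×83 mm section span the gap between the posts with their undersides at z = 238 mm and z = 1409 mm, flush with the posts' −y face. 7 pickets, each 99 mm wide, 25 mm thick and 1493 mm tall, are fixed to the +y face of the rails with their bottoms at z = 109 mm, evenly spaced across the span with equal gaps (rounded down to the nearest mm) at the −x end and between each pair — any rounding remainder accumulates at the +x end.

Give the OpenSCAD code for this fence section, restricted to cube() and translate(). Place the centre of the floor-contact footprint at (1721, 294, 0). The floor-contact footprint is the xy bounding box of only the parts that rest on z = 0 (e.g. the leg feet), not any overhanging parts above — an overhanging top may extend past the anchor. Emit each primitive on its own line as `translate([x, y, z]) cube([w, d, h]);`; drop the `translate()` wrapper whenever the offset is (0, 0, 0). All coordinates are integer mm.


translate([474, 249, 0]) cube([90, 90, 1616]);
translate([2878, 249, 0]) cube([90, 90, 1616]);
translate([564, 249, 238]) cube([2314, 90, 83]);
translate([564, 249, 1409]) cube([2314, 90, 83]);
translate([766, 339, 109]) cube([99, 25, 1493]);
translate([1067, 339, 109]) cube([99, 25, 1493]);
translate([1368, 339, 109]) cube([99, 25, 1493]);
translate([1669, 339, 109]) cube([99, 25, 1493]);
translate([1970, 339, 109]) cube([99, 25, 1493]);
translate([2271, 339, 109]) cube([99, 25, 1493]);
translate([2572, 339, 109]) cube([99, 25, 1493]);


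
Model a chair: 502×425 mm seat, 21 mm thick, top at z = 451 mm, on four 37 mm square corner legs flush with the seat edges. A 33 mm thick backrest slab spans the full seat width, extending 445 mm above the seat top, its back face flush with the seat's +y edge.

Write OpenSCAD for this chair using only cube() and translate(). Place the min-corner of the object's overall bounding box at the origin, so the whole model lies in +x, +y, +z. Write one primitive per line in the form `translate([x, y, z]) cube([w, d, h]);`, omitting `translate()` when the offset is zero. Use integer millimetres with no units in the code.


translate([0, 0, 430]) cube([502, 425, 21]);
cube([37, 37, 430]);
translate([465, 0, 0]) cube([37, 37, 430]);
translate([0, 388, 0]) cube([37, 37, 430]);
translate([465, 388, 0]) cube([37, 37, 430]);
translate([0, 392, 451]) cube([502, 33, 445]);


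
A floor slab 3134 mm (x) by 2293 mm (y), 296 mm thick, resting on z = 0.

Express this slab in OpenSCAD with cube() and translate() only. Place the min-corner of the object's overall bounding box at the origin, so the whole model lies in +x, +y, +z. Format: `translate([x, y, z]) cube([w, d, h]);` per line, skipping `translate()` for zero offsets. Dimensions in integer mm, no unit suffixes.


cube([3134, 2293, 296]);


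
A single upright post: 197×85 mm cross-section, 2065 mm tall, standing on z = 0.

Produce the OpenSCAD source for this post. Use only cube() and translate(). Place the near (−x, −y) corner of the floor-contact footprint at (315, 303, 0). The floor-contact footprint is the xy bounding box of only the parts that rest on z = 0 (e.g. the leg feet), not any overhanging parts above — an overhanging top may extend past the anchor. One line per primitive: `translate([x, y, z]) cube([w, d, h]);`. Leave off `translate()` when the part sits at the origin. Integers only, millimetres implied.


translate([315, 303, 0]) cube([197, 85, 2065]);


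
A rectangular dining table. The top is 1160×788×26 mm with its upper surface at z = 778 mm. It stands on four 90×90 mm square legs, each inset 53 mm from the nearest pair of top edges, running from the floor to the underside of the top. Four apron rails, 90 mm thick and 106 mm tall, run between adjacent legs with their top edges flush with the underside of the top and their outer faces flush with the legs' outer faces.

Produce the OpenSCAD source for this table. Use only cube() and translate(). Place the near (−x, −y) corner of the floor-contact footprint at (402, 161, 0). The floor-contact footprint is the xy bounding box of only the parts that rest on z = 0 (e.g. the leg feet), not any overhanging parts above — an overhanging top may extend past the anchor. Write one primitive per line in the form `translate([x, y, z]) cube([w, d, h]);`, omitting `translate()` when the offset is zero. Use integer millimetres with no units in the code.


translate([349, 108, 752]) cube([1160, 788, 26]);
translate([402, 161, 0]) cube([90, 90, 752]);
translate([1366, 161, 0]) cube([90, 90, 752]);
translate([402, 753, 0]) cube([90, 90, 752]);
translate([1366, 753, 0]) cube([90, 90, 752]);
translate([492, 161, 646]) cube([874, 90, 106]);
translate([492, 753, 646]) cube([874, 90, 106]);
translate([402, 251, 646]) cube([90, 502, 106]);
translate([1366, 251, 646]) cube([90, 502, 106]);


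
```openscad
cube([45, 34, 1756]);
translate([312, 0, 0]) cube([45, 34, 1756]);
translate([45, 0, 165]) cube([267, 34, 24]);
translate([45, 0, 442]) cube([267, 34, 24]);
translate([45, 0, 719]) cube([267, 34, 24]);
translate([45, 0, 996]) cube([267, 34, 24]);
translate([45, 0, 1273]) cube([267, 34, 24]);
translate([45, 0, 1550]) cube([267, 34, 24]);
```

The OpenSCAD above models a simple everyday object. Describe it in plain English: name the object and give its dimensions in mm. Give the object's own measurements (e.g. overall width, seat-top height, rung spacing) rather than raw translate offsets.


A straight ladder. Two 45×34 mm vertical rails, 1756 mm tall, stand 357 mm apart (outside-to-outside) with their front faces coplanar on the −y side. 6 rungs, each 34 mm deep and 24 mm tall, span between the inner faces of the rails, front faces flush with the rails. The lowest rung's underside is at z = 165 mm and rungs are spaced 277 mm apart (underside to underside).


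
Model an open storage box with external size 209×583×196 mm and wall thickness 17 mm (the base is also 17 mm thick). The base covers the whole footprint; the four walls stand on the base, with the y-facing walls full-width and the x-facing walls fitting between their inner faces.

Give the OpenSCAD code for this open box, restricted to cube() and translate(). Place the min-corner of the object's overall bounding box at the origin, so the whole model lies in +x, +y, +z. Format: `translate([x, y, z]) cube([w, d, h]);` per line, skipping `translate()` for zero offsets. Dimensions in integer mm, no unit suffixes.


cube([209, 583, 17]);
translate([0, 0, 17]) cube([209, 17, 179]);
translate([0, 566, 17]) cube([209, 17, 179]);
translate([0, 17, 17]) cube([17, 549, 179]);
translate([192, 17, 17]) cube([17, 549, 179]);


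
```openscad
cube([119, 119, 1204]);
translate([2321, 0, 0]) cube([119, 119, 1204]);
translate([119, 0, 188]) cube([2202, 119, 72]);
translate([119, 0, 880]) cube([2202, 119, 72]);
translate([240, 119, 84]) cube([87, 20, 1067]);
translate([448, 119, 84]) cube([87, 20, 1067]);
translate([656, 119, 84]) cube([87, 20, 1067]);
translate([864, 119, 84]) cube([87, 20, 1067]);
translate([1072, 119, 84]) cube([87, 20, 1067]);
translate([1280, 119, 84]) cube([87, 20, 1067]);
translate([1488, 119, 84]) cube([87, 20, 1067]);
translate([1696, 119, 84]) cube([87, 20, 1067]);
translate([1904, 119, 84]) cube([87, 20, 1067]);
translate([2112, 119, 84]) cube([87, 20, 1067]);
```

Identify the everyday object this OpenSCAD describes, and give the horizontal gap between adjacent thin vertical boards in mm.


A fence section. The picket gap is 121 mm.

Two posts, two rails, 10 pickets — a fence section. Span 2202 mm holds 10 pickets of 87 mm with 11 equal gaps: ⌊(2202 − 10·87) / 11⌋ = 121 mm.


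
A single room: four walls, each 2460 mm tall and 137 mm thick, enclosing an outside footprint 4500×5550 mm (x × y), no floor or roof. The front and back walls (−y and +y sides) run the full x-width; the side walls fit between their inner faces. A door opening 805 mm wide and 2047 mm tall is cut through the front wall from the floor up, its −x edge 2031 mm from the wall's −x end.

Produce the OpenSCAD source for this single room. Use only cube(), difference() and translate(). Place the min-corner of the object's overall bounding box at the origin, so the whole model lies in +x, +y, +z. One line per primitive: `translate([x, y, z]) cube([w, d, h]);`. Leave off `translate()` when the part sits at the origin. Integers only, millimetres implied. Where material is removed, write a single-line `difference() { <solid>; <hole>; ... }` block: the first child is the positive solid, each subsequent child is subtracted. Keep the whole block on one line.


difference() { cube([4500, 137, 2460]); translate([2031, 0, 0]) cube([805, 137, 2047]); }
translate([0, 5413, 0]) cube([4500, 137, 2460]);
translate([0, 137, 0]) cube([137, 5276, 2460]);
translate([4363, 137, 0]) cube([137, 5276, 2460]);


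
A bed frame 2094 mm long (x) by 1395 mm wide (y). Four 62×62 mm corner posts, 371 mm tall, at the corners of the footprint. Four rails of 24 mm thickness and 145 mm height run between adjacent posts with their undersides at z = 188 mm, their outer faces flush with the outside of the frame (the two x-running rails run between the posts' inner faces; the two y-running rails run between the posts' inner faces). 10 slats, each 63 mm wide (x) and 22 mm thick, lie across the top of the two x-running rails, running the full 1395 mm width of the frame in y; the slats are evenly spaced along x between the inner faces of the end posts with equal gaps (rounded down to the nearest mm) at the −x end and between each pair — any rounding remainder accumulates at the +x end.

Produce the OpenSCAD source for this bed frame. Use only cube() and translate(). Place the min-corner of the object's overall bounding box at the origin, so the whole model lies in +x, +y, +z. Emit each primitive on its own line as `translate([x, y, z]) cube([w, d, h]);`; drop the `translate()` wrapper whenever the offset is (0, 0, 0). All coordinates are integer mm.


cube([62, 62, 371]);
translate([0, 1333, 0]) cube([62, 62, 371]);
translate([2032, 0, 0]) cube([62, 62, 371]);
translate([2032, 1333, 0]) cube([62, 62, 371]);
translate([62, 0, 188]) cube([1970, 24, 145]);
translate([62, 1371, 188]) cube([1970, 24, 145]);
translate([0, 62, 188]) cube([24, 1271, 145]);
translate([2070, 62, 188]) cube([24, 1271, 145]);
translate([183, 0, 333]) cube([63, 1395, 22]);
translate([367, 0, 333]) cube([63, 1395, 22]);
translate([551, 0, 333]) cube([63, 1395, 22]);
translate([735, 0, 333]) cube([63, 1395, 22]);
translate([919, 0, 333]) cube([63, 1395, 22]);
translate([1103, 0, 333]) cube([63, 1395, 22]);
translate([1287, 0, 333]) cube([63, 1395, 22]);
translate([1471, 0, 333]) cube([63, 1395, 22]);
translate([1655, 0, 333]) cube([63, 1395, 22]);
translate([1839, 0, 333]) cube([63, 1395, 22]);


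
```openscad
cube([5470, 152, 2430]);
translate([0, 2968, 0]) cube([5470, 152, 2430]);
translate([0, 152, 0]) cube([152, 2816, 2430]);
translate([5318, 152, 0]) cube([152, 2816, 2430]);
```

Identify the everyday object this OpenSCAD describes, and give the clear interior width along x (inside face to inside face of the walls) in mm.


A house (or room) frame. The interior width is 5166 mm.

Four 2430 mm walls enclosing a rectangle with no floor or roof — a room or house frame. Outside width is 5470 mm and wall thickness is 152 mm, so the interior width is 5470 − 2 × 152 = 5166 mm.


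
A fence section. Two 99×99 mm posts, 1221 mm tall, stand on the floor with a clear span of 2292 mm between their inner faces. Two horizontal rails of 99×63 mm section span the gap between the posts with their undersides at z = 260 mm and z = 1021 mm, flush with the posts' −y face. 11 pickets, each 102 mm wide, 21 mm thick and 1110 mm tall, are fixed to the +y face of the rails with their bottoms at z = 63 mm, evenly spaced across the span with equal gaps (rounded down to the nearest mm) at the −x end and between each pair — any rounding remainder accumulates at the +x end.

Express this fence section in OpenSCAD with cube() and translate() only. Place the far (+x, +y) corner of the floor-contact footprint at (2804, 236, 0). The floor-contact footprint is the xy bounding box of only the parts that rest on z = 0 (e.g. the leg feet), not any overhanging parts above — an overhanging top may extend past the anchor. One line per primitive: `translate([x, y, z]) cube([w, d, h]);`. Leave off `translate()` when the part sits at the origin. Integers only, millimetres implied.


translate([314, 137, 0]) cube([99, 99, 1221]);
translate([2705, 137, 0]) cube([99, 99, 1221]);
translate([413, 137, 260]) cube([2292, 99, 63]);
translate([413, 137, 1021]) cube([2292, 99, 63]);
translate([510, 236, 63]) cube([102, 21, 1110]);
translate([709, 236, 63]) cube([102, 21, 1110]);
translate([908, 236, 63]) cube([102, 21, 1110]);
translate([1107, 236, 63]) cube([102, 21, 1110]);
translate([1306, 236, 63]) cube([102, 21, 1110]);
translate([1505, 236, 63]) cube([102, 21, 1110]);
translate([1704, 236, 63]) cube([102, 21, 1110]);
translate([1903, 236, 63]) cube([102, 21, 1110]);
translate([2102, 236, 63]) cube([102, 21, 1110]);
translate([2301, 236, 63]) cube([102, 21, 1110]);
translate([2500, 236, 63]) cube([102, 21, 1110]);


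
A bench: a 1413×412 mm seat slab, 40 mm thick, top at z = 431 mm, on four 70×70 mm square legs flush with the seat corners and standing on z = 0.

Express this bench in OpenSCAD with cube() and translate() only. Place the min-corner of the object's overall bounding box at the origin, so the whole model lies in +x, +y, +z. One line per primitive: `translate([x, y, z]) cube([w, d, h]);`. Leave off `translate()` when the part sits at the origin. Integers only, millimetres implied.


translate([0, 0, 391]) cube([1413, 412, 40]);
cube([70, 70, 391]);
translate([0, 342, 0]) cube([70, 70, 391]);
translate([1343, 0, 0]) cube([70, 70, 391]);
translate([1343, 342, 0]) cube([70, 70, 391]);


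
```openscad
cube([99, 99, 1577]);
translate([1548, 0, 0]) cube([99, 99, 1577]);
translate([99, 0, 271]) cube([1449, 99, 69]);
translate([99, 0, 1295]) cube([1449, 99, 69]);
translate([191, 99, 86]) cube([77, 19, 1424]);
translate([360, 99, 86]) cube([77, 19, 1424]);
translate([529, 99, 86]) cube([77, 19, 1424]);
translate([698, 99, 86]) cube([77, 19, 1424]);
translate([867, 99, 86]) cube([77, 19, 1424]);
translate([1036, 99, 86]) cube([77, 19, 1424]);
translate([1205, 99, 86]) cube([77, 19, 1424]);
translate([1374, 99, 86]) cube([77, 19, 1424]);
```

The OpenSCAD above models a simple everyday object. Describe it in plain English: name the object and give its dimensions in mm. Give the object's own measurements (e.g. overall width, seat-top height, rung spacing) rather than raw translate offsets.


A fence section. Two 99×99 mm posts, 1577 mm tall, stand on the floor with a clear span of 1449 mm between their inner faces. Two horizontal rails of 99×69 mm section span the gap between the posts with their undersides at z = 271 mm and z = 1295 mm, flush with the posts' −y face. 8 pickets, each 77 mm wide, 19 mm thick and 1424 mm tall, are fixed to the +y face of the rails with their bottoms at z = 86 mm, spaced across the span with a 92 mm gap after the −x post and between neighbouring pickets, with 97 mm left before the +x post.


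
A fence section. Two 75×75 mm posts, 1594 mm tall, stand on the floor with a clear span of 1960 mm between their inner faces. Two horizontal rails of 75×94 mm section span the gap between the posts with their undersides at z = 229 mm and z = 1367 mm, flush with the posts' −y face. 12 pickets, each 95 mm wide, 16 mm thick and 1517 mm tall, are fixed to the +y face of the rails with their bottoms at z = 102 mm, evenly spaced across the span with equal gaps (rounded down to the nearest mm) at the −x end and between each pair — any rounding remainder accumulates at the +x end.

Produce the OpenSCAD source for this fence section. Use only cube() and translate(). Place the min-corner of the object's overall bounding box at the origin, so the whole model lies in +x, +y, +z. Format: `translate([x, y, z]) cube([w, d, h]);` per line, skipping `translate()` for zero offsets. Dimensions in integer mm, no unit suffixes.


cube([75, 75, 1594]);
translate([2035, 0, 0]) cube([75, 75, 1594]);
translate([75, 0, 229]) cube([1960, 75, 94]);
translate([75, 0, 1367]) cube([1960, 75, 94]);
translate([138, 75, 102]) cube([95, 16, 1517]);
translate([296, 75, 102]) cube([95, 16, 1517]);
translate([454, 75, 102]) cube([95, 16, 1517]);
translate([612, 75, 102]) cube([95, 16, 1517]);
translate([770, 75, 102]) cube([95, 16, 1517]);
translate([928, 75, 102]) cube([95, 16, 1517]);
translate([1086, 75, 102]) cube([95, 16, 1517]);
translate([1244, 75, 102]) cube([95, 16, 1517]);
translate([1402, 75, 102]) cube([95, 16, 1517]);
translate([1560, 75, 102]) cube([95, 16, 1517]);
translate([1718, 75, 102]) cube([95, 16, 1517]);
translate([1876, 75, 102]) cube([95, 16, 1517]);
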